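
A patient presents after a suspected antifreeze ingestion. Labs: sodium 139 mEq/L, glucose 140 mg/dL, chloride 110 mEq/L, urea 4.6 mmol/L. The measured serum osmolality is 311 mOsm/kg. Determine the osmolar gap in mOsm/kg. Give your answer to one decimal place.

20.6 mOsm/kg

Calculated osmolality = 2·Na + glucose/18 + urea
= 2·139 + 140/18 + 4.6
= 278 + 7.78 + 4.60
= 290.38 mOsm/kg ≈ 290.4 mOsm/kg
Osmolar gap = measured − calculated = 311 − 290.4 = 20.6 mOsm/kg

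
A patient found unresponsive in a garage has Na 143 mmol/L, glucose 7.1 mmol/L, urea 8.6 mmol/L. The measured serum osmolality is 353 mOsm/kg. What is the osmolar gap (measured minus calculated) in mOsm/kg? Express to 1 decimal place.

51.3 mOsm/kg

Calculated osmolality = 2·Na + glucose + urea
= 2·143 + 7.1 + 8.6
= 286 + 7.10 + 8.60
= 301.7 mOsm/kg ≈ 301.7 mOsm/kg
Osmolar gap = measured − calculated = 353 − 301.7 = 51.3 mOsm/kg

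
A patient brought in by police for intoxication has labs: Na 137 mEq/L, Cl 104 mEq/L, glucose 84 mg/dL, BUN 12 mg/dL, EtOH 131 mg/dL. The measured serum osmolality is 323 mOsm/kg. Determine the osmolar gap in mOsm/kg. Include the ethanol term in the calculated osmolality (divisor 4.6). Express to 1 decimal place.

11.6 mOsm/kg

Calculated osmolality = 2·Na + glucose/18 + BUN/2.8 + ethanol/4.6
= 2·137 + 84/18 + 12/2.8 + 131/4.6
= 274 + 4.67 + 4.29 + 28.48
= 311.44 mOsm/kg ≈ 311.4 mOsm/kg
Osmolar gap = measured − calculated = 323 − 311.4 = 11.6 mOsm/kg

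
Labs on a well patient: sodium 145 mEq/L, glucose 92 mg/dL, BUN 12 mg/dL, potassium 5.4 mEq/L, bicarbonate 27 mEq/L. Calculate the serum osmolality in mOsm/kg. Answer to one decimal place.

299.4 mOsm/kg

Calculated osmolality = 2·Na + glucose/18 + BUN/2.8
= 2·145 + 92/18 + 12/2.8
= 290 + 5.11 + 4.29
= 299.4 mOsm/kg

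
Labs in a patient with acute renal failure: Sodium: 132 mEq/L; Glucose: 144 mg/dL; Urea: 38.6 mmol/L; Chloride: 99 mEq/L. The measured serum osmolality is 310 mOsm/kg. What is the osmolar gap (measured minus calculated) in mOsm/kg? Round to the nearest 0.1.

Calculated osmolality = 2·Na + glucose/18 + urea
= 2·132 + 144/18 + 38.6
= 264 + 8 + 38.60
= 310.6 mOsm/kg ≈ 310.6 mOsm/kg
Osmolar gap = measured − calculated = 310 − 310.6 = -0.6 mOsm/kg

-0.6 mOsm/kg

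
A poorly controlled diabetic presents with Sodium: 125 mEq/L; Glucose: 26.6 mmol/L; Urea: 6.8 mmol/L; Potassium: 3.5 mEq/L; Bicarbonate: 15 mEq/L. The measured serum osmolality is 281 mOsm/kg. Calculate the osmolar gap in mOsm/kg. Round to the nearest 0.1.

Calculated osmolality = 2·Na + glucose + urea
= 2·125 + 26.6 + 6.8
= 250 + 26.60 + 6.80
= 283.4 mOsm/kg ≈ 283.4 mOsm/kg
Osmolar gap = measured − calculated = 281 − 283.4 = -2.4 mOsm/kg

-2.4 mOsm/kg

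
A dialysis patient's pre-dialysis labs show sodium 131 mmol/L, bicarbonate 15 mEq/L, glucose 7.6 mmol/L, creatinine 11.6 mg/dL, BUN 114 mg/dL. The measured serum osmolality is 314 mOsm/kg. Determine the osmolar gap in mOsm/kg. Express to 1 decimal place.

Calculated osmolality = 2·Na + glucose + BUN/2.8
= 2·131 + 7.6 + 114/2.8
= 262 + 7.60 + 40.71
= 310.31 mOsm/kg ≈ 310.3 mOsm/kg
Osmolar gap = measured − calculated = 314 − 310.3 = 3.7 mOsm/kg

3.7 mOsm/kg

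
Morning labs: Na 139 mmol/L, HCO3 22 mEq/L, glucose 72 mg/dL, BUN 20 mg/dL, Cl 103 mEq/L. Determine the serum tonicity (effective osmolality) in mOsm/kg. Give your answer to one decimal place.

282.0 mOsm/kg

Effective osmolality excludes urea (freely permeant across cell membranes):
2·Na + glucose/18
= 2·139 + 72/18
= 278 + 4
= 282 mOsm/kg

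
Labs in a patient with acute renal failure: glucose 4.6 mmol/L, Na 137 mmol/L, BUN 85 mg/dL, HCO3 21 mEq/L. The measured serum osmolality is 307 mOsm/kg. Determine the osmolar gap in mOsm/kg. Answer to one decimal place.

Calculated osmolality = 2·Na + glucose + BUN/2.8
= 2·137 + 4.6 + 85/2.8
= 274 + 4.60 + 30.36
= 308.96 mOsm/kg ≈ 309.0 mOsm/kg
Osmolar gap = measured − calculated = 307 − 309.0 = -2.0 mOsm/kg

-2.0 mOsm/kg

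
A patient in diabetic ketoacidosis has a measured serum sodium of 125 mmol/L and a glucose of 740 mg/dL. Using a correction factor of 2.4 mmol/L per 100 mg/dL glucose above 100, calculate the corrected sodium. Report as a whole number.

Corrected Na = measured Na + 2.4 · (glucose − 100)/100
= 125 + 2.4 · (740 − 100)/100
= 125 + 15.4
= 140.4 mmol/L

140 mmol/L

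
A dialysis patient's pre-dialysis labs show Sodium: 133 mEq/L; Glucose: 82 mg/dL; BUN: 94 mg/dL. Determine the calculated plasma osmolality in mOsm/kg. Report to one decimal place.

Calculated osmolality = 2·Na + glucose/18 + BUN/2.8
= 2·133 + 82/18 + 94/2.8
= 266 + 4.56 + 33.57
= 304.13 mOsm/kg

304.1 mOsm/kg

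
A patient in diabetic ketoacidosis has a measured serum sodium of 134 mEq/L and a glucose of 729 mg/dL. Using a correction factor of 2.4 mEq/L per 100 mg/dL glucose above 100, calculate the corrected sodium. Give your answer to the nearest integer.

Corrected Na = measured Na + 2.4 · (glucose − 100)/100
= 134 + 2.4 · (729 − 100)/100
= 134 + 15.1
= 149.1 mEq/L

149 mEq/L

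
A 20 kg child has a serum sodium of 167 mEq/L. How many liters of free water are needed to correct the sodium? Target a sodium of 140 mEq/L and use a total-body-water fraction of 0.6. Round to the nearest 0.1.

2.3 L

TBW = 0.6 · 20 = 12 L
Free water deficit = TBW · (Na/140 − 1)
= 12 · (167/140 − 1)
= 12 · 0.1929
= 2.31 L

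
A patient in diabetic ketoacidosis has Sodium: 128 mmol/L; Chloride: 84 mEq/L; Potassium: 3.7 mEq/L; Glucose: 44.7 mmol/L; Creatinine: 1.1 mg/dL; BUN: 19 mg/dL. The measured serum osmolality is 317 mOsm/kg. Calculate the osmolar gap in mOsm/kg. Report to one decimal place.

Calculated osmolality = 2·Na + glucose + BUN/2.8
= 2·128 + 44.7 + 19/2.8
= 256 + 44.70 + 6.79
= 307.49 mOsm/kg ≈ 307.5 mOsm/kg
Osmolar gap = measured − calculated = 317 − 307.5 = 9.5 mOsm/kg

9.5 mOsm/kg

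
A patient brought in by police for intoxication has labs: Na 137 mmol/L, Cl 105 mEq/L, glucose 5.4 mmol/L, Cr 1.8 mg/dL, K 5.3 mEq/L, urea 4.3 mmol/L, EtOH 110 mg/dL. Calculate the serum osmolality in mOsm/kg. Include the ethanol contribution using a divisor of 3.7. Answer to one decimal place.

Calculated osmolality = 2·Na + glucose + urea + ethanol/3.7
= 2·137 + 5.4 + 4.3 + 110/3.7
= 274 + 5.40 + 4.30 + 29.73
= 313.43 mOsm/kg

313.4 mOsm/kg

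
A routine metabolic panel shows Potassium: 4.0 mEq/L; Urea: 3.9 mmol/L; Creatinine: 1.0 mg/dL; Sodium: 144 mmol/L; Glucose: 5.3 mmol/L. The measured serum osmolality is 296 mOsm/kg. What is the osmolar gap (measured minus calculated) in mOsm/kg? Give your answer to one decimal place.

-1.2 mOsm/kg

Calculated osmolality = 2·Na + glucose + urea
= 2·144 + 5.3 + 3.9
= 288 + 5.30 + 3.90
= 297.2 mOsm/kg ≈ 297.2 mOsm/kg
Osmolar gap = measured − calculated = 296 − 297.2 = -1.2 mOsm/kg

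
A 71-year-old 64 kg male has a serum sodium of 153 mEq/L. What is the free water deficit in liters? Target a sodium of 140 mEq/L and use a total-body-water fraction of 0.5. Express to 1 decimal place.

3.0 L

TBW = 0.5 · 64 = 32 L
Free water deficit = TBW · (Na/140 − 1)
= 32 · (153/140 − 1)
= 32 · 0.0929
= 2.97 L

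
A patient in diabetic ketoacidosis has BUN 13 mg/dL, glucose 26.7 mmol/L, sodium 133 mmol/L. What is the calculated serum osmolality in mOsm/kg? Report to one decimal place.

297.3 mOsm/kg

Calculated osmolality = 2·Na + glucose + BUN/2.8
= 2·133 + 26.7 + 13/2.8
= 266 + 26.70 + 4.64
= 297.34 mOsm/kg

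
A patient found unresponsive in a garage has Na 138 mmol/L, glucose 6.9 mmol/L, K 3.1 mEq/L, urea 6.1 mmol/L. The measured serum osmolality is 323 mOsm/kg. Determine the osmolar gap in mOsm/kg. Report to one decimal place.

Calculated osmolality = 2·Na + glucose + urea
= 2·138 + 6.9 + 6.1
= 276 + 6.90 + 6.10
= 289 mOsm/kg ≈ 289.0 mOsm/kg
Osmolar gap = measured − calculated = 323 − 289.0 = 34.0 mOsm/kg

34.0 mOsm/kg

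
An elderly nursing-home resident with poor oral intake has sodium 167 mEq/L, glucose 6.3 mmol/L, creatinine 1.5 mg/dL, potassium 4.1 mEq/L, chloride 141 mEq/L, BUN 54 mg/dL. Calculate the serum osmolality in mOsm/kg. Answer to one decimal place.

359.6 mOsm/kg

Calculated osmolality = 2·Na + glucose + BUN/2.8
= 2·167 + 6.3 + 54/2.8
= 334 + 6.30 + 19.29
= 359.59 mOsm/kg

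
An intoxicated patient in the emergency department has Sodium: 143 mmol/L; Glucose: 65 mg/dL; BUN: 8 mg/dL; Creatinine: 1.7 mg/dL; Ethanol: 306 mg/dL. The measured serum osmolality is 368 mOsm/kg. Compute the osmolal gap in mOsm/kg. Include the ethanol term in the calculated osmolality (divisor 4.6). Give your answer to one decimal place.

Calculated osmolality = 2·Na + glucose/18 + BUN/2.8 + ethanol/4.6
= 2·143 + 65/18 + 8/2.8 + 306/4.6
= 286 + 3.61 + 2.86 + 66.52
= 358.99 mOsm/kg ≈ 359.0 mOsm/kg
Osmolar gap = measured − calculated = 368 − 359.0 = 9.0 mOsm/kg

9.0 mOsm/kg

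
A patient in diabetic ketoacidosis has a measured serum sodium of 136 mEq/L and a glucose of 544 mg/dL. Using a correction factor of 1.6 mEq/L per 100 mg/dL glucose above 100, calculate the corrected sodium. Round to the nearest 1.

Corrected Na = measured Na + 1.6 · (glucose − 100)/100
= 136 + 1.6 · (544 − 100)/100
= 136 + 7.1
= 143.1 mEq/L

143 mEq/L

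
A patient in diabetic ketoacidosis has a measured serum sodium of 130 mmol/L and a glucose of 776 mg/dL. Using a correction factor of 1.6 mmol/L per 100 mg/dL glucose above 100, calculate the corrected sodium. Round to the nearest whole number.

Corrected Na = measured Na + 1.6 · (glucose − 100)/100
= 130 + 1.6 · (776 − 100)/100
= 130 + 10.8
= 140.8 mmol/L

141 mmol/L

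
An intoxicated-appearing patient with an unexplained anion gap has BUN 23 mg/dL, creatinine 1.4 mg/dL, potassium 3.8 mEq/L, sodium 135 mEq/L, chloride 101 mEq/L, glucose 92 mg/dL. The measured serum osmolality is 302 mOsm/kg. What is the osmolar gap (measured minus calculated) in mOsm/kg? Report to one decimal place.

18.7 mOsm/kg

Calculated osmolality = 2·Na + glucose/18 + BUN/2.8
= 2·135 + 92/18 + 23/2.8
= 270 + 5.11 + 8.21
= 283.32 mOsm/kg ≈ 283.3 mOsm/kg
Osmolar gap = measured − calculated = 302 − 283.3 = 18.7 mOsm/kg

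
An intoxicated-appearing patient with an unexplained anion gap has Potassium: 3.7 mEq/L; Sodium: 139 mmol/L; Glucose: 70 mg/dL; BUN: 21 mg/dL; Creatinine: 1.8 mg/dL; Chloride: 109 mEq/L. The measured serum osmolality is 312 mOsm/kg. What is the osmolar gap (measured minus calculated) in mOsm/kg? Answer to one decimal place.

Calculated osmolality = 2·Na + glucose/18 + BUN/2.8
= 2·139 + 70/18 + 21/2.8
= 278 + 3.89 + 7.50
= 289.39 mOsm/kg ≈ 289.4 mOsm/kg
Osmolar gap = measured − calculated = 312 − 289.4 = 22.6 mOsm/kg

22.6 mOsm/kg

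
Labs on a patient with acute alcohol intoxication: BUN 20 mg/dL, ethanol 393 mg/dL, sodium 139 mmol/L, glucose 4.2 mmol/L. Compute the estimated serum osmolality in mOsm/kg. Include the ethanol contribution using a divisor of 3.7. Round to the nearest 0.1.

Calculated osmolality = 2·Na + glucose + BUN/2.8 + ethanol/3.7
= 2·139 + 4.2 + 20/2.8 + 393/3.7
= 278 + 4.20 + 7.14 + 106.22
= 395.56 mOsm/kg

395.6 mOsm/kg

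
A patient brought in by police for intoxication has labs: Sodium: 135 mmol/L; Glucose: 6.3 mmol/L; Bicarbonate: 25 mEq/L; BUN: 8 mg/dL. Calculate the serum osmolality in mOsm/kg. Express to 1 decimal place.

Calculated osmolality = 2·Na + glucose + BUN/2.8
= 2·135 + 6.3 + 8/2.8
= 270 + 6.30 + 2.86
= 279.16 mOsm/kg

279.2 mOsm/kg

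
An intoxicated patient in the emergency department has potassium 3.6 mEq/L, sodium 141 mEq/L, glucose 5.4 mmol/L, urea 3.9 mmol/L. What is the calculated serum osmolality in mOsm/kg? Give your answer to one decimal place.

Calculated osmolality = 2·Na + glucose + urea
= 2·141 + 5.4 + 3.9
= 282 + 5.40 + 3.90
= 291.3 mOsm/kg

291.3 mOsm/kg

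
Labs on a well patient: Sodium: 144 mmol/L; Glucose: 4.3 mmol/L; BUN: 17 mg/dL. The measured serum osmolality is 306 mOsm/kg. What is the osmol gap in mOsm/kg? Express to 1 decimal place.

Calculated osmolality = 2·Na + glucose + BUN/2.8
= 2·144 + 4.3 + 17/2.8
= 288 + 4.30 + 6.07
= 298.37 mOsm/kg ≈ 298.4 mOsm/kg
Osmolar gap = measured − calculated = 306 − 298.4 = 7.6 mOsm/kg

7.6 mOsm/kg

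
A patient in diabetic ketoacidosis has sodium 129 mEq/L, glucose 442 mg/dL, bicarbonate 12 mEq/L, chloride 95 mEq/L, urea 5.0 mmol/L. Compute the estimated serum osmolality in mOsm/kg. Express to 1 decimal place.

Calculated osmolality = 2·Na + glucose/18 + urea
= 2·129 + 442/18 + 5
= 258 + 24.56 + 5
= 287.56 mOsm/kg

287.6 mOsm/kg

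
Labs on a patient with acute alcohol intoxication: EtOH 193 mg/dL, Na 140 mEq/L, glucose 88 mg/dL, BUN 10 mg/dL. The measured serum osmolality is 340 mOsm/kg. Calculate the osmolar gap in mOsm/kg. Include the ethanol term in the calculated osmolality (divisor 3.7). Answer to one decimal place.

Calculated osmolality = 2·Na + glucose/18 + BUN/2.8 + ethanol/3.7
= 2·140 + 88/18 + 10/2.8 + 193/3.7
= 280 + 4.89 + 3.57 + 52.16
= 340.62 mOsm/kg ≈ 340.6 mOsm/kg
Osmolar gap = measured − calculated = 340 − 340.6 = -0.6 mOsm/kg

-0.6 mOsm/kg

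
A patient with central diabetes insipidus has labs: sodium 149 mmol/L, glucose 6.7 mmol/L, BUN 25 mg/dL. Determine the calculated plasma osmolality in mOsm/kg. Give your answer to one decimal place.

Calculated osmolality = 2·Na + glucose + BUN/2.8
= 2·149 + 6.7 + 25/2.8
= 298 + 6.70 + 8.93
= 313.63 mOsm/kg

313.6 mOsm/kg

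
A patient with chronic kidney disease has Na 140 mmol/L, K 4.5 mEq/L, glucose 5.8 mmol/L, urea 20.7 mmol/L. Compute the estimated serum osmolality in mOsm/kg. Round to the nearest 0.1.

Calculated osmolality = 2·Na + glucose + urea
= 2·140 + 5.8 + 20.7
= 280 + 5.80 + 20.70
= 306.5 mOsm/kg

306.5 mOsm/kg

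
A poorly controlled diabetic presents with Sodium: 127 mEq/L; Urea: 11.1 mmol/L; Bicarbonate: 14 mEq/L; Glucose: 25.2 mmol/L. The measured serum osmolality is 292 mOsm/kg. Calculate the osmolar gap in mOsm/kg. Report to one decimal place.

Calculated osmolality = 2·Na + glucose + urea
= 2·127 + 25.2 + 11.1
= 254 + 25.20 + 11.10
= 290.3 mOsm/kg ≈ 290.3 mOsm/kg
Osmolar gap = measured − calculated = 292 − 290.3 = 1.7 mOsm/kg

1.7 mOsm/kg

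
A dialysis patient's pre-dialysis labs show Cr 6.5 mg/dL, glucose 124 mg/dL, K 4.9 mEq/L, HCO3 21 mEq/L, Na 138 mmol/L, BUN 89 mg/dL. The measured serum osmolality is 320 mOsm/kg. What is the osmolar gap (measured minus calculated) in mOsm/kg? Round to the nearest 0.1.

5.3 mOsm/kg

Calculated osmolality = 2·Na + glucose/18 + BUN/2.8
= 2·138 + 124/18 + 89/2.8
= 276 + 6.89 + 31.79
= 314.68 mOsm/kg ≈ 314.7 mOsm/kg
Osmolar gap = measured − calculated = 320 − 314.7 = 5.3 mOsm/kg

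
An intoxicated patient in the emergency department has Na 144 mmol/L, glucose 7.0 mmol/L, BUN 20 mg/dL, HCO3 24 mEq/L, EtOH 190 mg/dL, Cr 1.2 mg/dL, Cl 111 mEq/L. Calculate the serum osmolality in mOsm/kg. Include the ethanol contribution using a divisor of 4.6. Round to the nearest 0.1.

343.4 mOsm/kg

Calculated osmolality = 2·Na + glucose + BUN/2.8 + ethanol/4.6
= 2·144 + 7 + 20/2.8 + 190/4.6
= 288 + 7 + 7.14 + 41.30
= 343.44 mOsm/kg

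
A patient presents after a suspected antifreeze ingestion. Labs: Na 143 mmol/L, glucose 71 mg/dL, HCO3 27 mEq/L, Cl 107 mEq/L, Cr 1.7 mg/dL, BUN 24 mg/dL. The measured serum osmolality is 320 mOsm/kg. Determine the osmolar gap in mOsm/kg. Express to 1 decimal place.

Calculated osmolality = 2·Na + glucose/18 + BUN/2.8
= 2·143 + 71/18 + 24/2.8
= 286 + 3.94 + 8.57
= 298.51 mOsm/kg ≈ 298.5 mOsm/kg
Osmolar gap = measured − calculated = 320 − 298.5 = 21.5 mOsm/kg

21.5 mOsm/kg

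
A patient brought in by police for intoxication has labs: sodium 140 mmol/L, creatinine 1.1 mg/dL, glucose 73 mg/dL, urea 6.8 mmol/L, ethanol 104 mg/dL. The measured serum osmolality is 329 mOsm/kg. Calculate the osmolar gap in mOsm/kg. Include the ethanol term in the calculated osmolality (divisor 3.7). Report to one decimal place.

10.0 mOsm/kg

Calculated osmolality = 2·Na + glucose/18 + urea + ethanol/3.7
= 2·140 + 73/18 + 6.8 + 104/3.7
= 280 + 4.06 + 6.80 + 28.11
= 318.97 mOsm/kg ≈ 319.0 mOsm/kg
Osmolar gap = measured − calculated = 329 − 319.0 = 10.0 mOsm/kg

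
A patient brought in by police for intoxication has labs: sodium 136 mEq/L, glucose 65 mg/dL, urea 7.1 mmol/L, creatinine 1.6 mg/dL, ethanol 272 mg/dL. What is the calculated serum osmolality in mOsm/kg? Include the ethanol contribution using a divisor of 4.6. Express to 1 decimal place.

341.8 mOsm/kg

Calculated osmolality = 2·Na + glucose/18 + urea + ethanol/4.6
= 2·136 + 65/18 + 7.1 + 272/4.6
= 272 + 3.61 + 7.10 + 59.13
= 341.84 mOsm/kg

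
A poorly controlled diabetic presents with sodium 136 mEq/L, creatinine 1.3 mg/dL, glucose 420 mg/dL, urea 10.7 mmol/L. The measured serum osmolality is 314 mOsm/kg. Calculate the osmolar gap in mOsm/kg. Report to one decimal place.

8.0 mOsm/kg

Calculated osmolality = 2·Na + glucose/18 + urea
= 2·136 + 420/18 + 10.7
= 272 + 23.33 + 10.70
= 306.03 mOsm/kg ≈ 306.0 mOsm/kg
Osmolar gap = measured − calculated = 314 − 306.0 = 8.0 mOsm/kg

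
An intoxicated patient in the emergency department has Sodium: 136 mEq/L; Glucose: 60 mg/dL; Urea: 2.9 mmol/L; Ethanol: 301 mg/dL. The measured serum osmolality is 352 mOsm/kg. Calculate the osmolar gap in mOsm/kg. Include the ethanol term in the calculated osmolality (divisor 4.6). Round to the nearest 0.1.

8.3 mOsm/kg

Calculated osmolality = 2·Na + glucose/18 + urea + ethanol/4.6
= 2·136 + 60/18 + 2.9 + 301/4.6
= 272 + 3.33 + 2.90 + 65.43
= 343.66 mOsm/kg ≈ 343.7 mOsm/kg
Osmolar gap = measured − calculated = 352 − 343.7 = 8.3 mOsm/kg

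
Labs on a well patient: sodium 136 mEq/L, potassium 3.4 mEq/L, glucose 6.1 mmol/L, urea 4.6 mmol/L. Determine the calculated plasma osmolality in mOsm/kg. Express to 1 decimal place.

282.7 mOsm/kg

Calculated osmolality = 2·Na + glucose + urea
= 2·136 + 6.1 + 4.6
= 272 + 6.10 + 4.60
= 282.7 mOsm/kg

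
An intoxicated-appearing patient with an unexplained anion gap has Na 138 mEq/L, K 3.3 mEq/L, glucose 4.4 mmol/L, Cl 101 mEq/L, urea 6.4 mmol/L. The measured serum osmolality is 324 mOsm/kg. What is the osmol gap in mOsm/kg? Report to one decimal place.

Calculated osmolality = 2·Na + glucose + urea
= 2·138 + 4.4 + 6.4
= 276 + 4.40 + 6.40
= 286.8 mOsm/kg ≈ 286.8 mOsm/kg
Osmolar gap = measured − calculated = 324 − 286.8 = 37.2 mOsm/kg

37.2 mOsm/kg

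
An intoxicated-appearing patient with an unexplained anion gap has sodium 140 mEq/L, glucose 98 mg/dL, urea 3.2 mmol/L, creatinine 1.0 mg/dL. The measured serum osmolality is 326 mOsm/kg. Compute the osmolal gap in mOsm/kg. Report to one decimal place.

Calculated osmolality = 2·Na + glucose/18 + urea
= 2·140 + 98/18 + 3.2
= 280 + 5.44 + 3.20
= 288.64 mOsm/kg ≈ 288.6 mOsm/kg
Osmolar gap = measured − calculated = 326 − 288.6 = 37.4 mOsm/kg

37.4 mOsm/kg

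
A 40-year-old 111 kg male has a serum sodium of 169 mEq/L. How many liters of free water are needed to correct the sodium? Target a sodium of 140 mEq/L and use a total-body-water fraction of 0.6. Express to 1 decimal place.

13.8 L

TBW = 0.6 · 111 = 66.6 L
Free water deficit = TBW · (Na/140 − 1)
= 66.6 · (169/140 − 1)
= 66.6 · 0.2071
= 13.79 L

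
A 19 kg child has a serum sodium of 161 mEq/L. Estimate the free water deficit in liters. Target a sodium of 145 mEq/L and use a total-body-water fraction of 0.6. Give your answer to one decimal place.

1.3 L

TBW = 0.6 · 19 = 11.4 L
Free water deficit = TBW · (Na/145 − 1)
= 11.4 · (161/145 − 1)
= 11.4 · 0.1103
= 1.26 L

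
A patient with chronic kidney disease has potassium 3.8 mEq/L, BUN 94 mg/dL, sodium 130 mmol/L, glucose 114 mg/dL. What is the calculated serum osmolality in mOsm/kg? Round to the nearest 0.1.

299.9 mOsm/kg

Calculated osmolality = 2·Na + glucose/18 + BUN/2.8
= 2·130 + 114/18 + 94/2.8
= 260 + 6.33 + 33.57
= 299.9 mOsm/kg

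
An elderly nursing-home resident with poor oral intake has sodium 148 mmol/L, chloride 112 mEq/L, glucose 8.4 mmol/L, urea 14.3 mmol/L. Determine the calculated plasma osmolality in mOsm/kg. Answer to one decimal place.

Calculated osmolality = 2·Na + glucose + urea
= 2·148 + 8.4 + 14.3
= 296 + 8.40 + 14.30
= 318.7 mOsm/kg

318.7 mOsm/kg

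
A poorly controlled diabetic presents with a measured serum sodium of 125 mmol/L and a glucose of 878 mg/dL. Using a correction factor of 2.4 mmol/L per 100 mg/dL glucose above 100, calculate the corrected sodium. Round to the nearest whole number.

Corrected Na = measured Na + 2.4 · (glucose − 100)/100
= 125 + 2.4 · (878 − 100)/100
= 125 + 18.7
= 143.7 mmol/L

144 mmol/L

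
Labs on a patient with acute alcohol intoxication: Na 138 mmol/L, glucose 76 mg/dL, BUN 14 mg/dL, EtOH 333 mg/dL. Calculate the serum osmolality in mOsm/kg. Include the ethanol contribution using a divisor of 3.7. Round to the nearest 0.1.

375.2 mOsm/kg

Calculated osmolality = 2·Na + glucose/18 + BUN/2.8 + ethanol/3.7
= 2·138 + 76/18 + 14/2.8 + 333/3.7
= 276 + 4.22 + 5 + 90
= 375.22 mOsm/kg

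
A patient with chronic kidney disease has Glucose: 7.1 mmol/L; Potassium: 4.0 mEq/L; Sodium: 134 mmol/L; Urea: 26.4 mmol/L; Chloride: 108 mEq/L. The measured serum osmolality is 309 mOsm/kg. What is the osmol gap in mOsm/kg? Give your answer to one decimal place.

Calculated osmolality = 2·Na + glucose + urea
= 2·134 + 7.1 + 26.4
= 268 + 7.10 + 26.40
= 301.5 mOsm/kg ≈ 301.5 mOsm/kg
Osmolar gap = measured − calculated = 309 − 301.5 = 7.5 mOsm/kg

7.5 mOsm/kg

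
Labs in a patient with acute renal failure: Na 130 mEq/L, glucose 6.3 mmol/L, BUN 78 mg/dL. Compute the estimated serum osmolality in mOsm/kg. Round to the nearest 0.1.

Calculated osmolality = 2·Na + glucose + BUN/2.8
= 2·130 + 6.3 + 78/2.8
= 260 + 6.30 + 27.86
= 294.16 mOsm/kg

294.2 mOsm/kg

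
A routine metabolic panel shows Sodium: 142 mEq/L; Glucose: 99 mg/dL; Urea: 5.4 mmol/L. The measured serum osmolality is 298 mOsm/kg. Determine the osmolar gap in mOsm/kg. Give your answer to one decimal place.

Calculated osmolality = 2·Na + glucose/18 + urea
= 2·142 + 99/18 + 5.4
= 284 + 5.50 + 5.40
= 294.9 mOsm/kg ≈ 294.9 mOsm/kg
Osmolar gap = measured − calculated = 298 − 294.9 = 3.1 mOsm/kg

3.1 mOsm/kg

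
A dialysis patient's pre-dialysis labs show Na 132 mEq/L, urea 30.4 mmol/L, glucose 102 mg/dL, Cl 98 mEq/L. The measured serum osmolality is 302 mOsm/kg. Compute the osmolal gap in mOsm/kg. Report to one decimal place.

1.9 mOsm/kg

Calculated osmolality = 2·Na + glucose/18 + urea
= 2·132 + 102/18 + 30.4
= 264 + 5.67 + 30.40
= 300.07 mOsm/kg ≈ 300.1 mOsm/kg
Osmolar gap = measured − calculated = 302 − 300.1 = 1.9 mOsm/kg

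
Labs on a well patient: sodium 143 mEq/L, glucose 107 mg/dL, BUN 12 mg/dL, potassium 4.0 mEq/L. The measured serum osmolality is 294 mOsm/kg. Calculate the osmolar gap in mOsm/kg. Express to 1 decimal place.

Calculated osmolality = 2·Na + glucose/18 + BUN/2.8
= 2·143 + 107/18 + 12/2.8
= 286 + 5.94 + 4.29
= 296.23 mOsm/kg ≈ 296.2 mOsm/kg
Osmolar gap = measured − calculated = 294 − 296.2 = -2.2 mOsm/kg

-2.2 mOsm/kg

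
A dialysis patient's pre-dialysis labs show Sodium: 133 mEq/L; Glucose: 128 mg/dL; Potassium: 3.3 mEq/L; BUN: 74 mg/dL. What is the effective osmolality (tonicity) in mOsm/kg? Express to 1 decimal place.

273.1 mOsm/kg

Effective osmolality excludes urea (freely permeant across cell membranes):
2·Na + glucose/18
= 2·133 + 128/18
= 266 + 7.11
= 273.11 mOsm/kg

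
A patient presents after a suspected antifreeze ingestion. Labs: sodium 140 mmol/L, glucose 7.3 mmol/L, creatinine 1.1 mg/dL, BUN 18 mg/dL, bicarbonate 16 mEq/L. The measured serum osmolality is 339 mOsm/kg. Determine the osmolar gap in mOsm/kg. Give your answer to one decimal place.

45.3 mOsm/kg

Calculated osmolality = 2·Na + glucose + BUN/2.8
= 2·140 + 7.3 + 18/2.8
= 280 + 7.30 + 6.43
= 293.73 mOsm/kg ≈ 293.7 mOsm/kg
Osmolar gap = measured − calculated = 339 − 293.7 = 45.3 mOsm/kg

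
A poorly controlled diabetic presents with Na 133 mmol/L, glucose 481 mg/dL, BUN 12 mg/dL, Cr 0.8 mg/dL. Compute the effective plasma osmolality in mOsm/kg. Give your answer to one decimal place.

292.7 mOsm/kg

Effective osmolality excludes urea (freely permeant across cell membranes):
2·Na + glucose/18
= 2·133 + 481/18
= 266 + 26.72
= 292.72 mOsm/kg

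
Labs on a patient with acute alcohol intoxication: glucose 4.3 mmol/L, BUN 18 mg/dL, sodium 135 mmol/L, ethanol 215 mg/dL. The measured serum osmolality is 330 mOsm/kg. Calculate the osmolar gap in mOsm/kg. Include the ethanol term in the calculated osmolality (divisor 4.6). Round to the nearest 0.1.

2.5 mOsm/kg

Calculated osmolality = 2·Na + glucose + BUN/2.8 + ethanol/4.6
= 2·135 + 4.3 + 18/2.8 + 215/4.6
= 270 + 4.30 + 6.43 + 46.74
= 327.47 mOsm/kg ≈ 327.5 mOsm/kg
Osmolar gap = measured − calculated = 330 − 327.5 = 2.5 mOsm/kg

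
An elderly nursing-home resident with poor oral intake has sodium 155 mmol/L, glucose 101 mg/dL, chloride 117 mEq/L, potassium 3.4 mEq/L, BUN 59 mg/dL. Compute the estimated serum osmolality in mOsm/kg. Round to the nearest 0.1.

336.7 mOsm/kg

Calculated osmolality = 2·Na + glucose/18 + BUN/2.8
= 2·155 + 101/18 + 59/2.8
= 310 + 5.61 + 21.07
= 336.68 mOsm/kg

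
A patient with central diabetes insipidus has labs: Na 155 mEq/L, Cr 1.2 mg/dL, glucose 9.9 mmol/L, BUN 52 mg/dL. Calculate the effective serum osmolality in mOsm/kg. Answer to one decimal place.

Effective osmolality excludes urea (freely permeant across cell membranes):
2·Na + glucose
= 2·155 + 9.9
= 310 + 9.9
= 319.9 mOsm/kg

319.9 mOsm/kg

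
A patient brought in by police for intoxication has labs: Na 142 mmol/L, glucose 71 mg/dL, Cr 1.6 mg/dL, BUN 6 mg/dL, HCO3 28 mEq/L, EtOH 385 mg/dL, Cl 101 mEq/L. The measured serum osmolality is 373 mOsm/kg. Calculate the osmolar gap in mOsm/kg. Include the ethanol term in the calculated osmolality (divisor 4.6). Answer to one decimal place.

-0.8 mOsm/kg

Calculated osmolality = 2·Na + glucose/18 + BUN/2.8 + ethanol/4.6
= 2·142 + 71/18 + 6/2.8 + 385/4.6
= 284 + 3.94 + 2.14 + 83.70
= 373.78 mOsm/kg ≈ 373.8 mOsm/kg
Osmolar gap = measured − calculated = 373 − 373.8 = -0.8 mOsm/kg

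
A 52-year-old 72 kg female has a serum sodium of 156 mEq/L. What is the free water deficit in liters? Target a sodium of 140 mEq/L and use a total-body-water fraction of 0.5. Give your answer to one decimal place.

4.1 L

TBW = 0.5 · 72 = 36 L
Free water deficit = TBW · (Na/140 − 1)
= 36 · (156/140 − 1)
= 36 · 0.1143
= 4.11 L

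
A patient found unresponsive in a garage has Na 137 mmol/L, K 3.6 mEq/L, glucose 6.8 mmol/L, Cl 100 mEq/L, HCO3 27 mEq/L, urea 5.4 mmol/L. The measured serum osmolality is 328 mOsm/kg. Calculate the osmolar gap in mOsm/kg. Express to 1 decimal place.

41.8 mOsm/kg

Calculated osmolality = 2·Na + glucose + urea
= 2·137 + 6.8 + 5.4
= 274 + 6.80 + 5.40
= 286.2 mOsm/kg ≈ 286.2 mOsm/kg
Osmolar gap = measured − calculated = 328 − 286.2 = 41.8 mOsm/kg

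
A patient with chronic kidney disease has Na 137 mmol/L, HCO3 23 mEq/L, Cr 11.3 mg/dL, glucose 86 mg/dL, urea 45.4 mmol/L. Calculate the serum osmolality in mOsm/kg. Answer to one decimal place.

324.2 mOsm/kg

Calculated osmolality = 2·Na + glucose/18 + urea
= 2·137 + 86/18 + 45.4
= 274 + 4.78 + 45.40
= 324.18 mOsm/kg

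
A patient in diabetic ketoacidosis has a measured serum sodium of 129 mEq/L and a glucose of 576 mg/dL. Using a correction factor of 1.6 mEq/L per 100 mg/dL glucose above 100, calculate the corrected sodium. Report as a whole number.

137 mEq/L

Corrected Na = measured Na + 1.6 · (glucose − 100)/100
= 129 + 1.6 · (576 − 100)/100
= 129 + 7.6
= 136.6 mEq/L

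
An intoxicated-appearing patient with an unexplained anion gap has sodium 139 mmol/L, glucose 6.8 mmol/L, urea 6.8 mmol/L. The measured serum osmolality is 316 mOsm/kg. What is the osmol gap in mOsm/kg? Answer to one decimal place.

Calculated osmolality = 2·Na + glucose + urea
= 2·139 + 6.8 + 6.8
= 278 + 6.80 + 6.80
= 291.6 mOsm/kg ≈ 291.6 mOsm/kg
Osmolar gap = measured − calculated = 316 − 291.6 = 24.4 mOsm/kg

24.4 mOsm/kg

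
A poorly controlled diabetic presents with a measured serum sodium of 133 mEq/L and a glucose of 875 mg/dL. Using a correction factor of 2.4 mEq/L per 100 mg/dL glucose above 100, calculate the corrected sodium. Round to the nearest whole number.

152 mEq/L

Corrected Na = measured Na + 2.4 · (glucose − 100)/100
= 133 + 2.4 · (875 − 100)/100
= 133 + 18.6
= 151.6 mEq/L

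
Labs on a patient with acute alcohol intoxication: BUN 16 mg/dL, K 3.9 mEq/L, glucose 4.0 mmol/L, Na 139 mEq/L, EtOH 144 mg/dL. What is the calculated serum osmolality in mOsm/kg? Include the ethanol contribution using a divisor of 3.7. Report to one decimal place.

Calculated osmolality = 2·Na + glucose + BUN/2.8 + ethanol/3.7
= 2·139 + 4 + 16/2.8 + 144/3.7
= 278 + 4 + 5.71 + 38.92
= 326.63 mOsm/kg

326.6 mOsm/kg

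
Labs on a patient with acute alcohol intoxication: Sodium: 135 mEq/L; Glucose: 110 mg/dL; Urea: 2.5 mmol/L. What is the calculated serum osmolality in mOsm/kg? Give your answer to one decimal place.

Calculated osmolality = 2·Na + glucose/18 + urea
= 2·135 + 110/18 + 2.5
= 270 + 6.11 + 2.50
= 278.61 mOsm/kg

278.6 mOsm/kg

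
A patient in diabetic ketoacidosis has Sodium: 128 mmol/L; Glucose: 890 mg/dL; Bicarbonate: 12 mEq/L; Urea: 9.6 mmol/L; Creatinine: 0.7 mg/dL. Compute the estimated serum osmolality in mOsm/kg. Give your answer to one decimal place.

Calculated osmolality = 2·Na + glucose/18 + urea
= 2·128 + 890/18 + 9.6
= 256 + 49.44 + 9.60
= 315.04 mOsm/kg

315.0 mOsm/kg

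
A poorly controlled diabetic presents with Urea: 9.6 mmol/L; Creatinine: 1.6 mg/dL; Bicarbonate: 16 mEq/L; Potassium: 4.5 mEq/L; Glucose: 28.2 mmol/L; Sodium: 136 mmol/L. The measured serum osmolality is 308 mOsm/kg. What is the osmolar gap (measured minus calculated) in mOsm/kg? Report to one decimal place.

Calculated osmolality = 2·Na + glucose + urea
= 2·136 + 28.2 + 9.6
= 272 + 28.20 + 9.60
= 309.8 mOsm/kg ≈ 309.8 mOsm/kg
Osmolar gap = measured − calculated = 308 − 309.8 = -1.8 mOsm/kg

-1.8 mOsm/kg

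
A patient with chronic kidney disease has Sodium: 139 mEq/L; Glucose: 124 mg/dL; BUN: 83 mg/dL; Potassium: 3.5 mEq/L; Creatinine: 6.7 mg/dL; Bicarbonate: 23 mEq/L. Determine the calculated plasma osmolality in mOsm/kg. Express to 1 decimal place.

314.5 mOsm/kg

Calculated osmolality = 2·Na + glucose/18 + BUN/2.8
= 2·139 + 124/18 + 83/2.8
= 278 + 6.89 + 29.64
= 314.53 mOsm/kg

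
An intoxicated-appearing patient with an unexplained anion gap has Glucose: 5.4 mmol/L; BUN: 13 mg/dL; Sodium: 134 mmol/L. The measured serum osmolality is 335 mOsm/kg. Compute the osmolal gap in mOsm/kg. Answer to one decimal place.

Calculated osmolality = 2·Na + glucose + BUN/2.8
= 2·134 + 5.4 + 13/2.8
= 268 + 5.40 + 4.64
= 278.04 mOsm/kg ≈ 278.0 mOsm/kg
Osmolar gap = measured − calculated = 335 − 278.0 = 57.0 mOsm/kg

57.0 mOsm/kg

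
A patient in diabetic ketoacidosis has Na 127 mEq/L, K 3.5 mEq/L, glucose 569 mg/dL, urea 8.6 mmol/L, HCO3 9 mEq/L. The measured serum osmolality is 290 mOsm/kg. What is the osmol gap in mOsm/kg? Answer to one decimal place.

Calculated osmolality = 2·Na + glucose/18 + urea
= 2·127 + 569/18 + 8.6
= 254 + 31.61 + 8.60
= 294.21 mOsm/kg ≈ 294.2 mOsm/kg
Osmolar gap = measured − calculated = 290 − 294.2 = -4.2 mOsm/kg

-4.2 mOsm/kg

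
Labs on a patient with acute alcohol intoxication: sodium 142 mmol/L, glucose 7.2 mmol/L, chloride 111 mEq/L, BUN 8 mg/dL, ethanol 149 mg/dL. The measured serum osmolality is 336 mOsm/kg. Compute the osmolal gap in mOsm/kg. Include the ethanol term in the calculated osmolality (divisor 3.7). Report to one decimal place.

1.7 mOsm/kg

Calculated osmolality = 2·Na + glucose + BUN/2.8 + ethanol/3.7
= 2·142 + 7.2 + 8/2.8 + 149/3.7
= 284 + 7.20 + 2.86 + 40.27
= 334.33 mOsm/kg ≈ 334.3 mOsm/kg
Osmolar gap = measured − calculated = 336 − 334.3 = 1.7 mOsm/kg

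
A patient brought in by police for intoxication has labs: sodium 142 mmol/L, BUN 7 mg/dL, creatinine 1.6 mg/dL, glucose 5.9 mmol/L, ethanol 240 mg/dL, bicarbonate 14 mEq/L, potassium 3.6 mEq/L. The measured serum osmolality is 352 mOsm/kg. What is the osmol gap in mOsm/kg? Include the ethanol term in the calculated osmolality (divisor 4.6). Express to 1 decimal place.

Calculated osmolality = 2·Na + glucose + BUN/2.8 + ethanol/4.6
= 2·142 + 5.9 + 7/2.8 + 240/4.6
= 284 + 5.90 + 2.50 + 52.17
= 344.57 mOsm/kg ≈ 344.6 mOsm/kg
Osmolar gap = measured − calculated = 352 − 344.6 = 7.4 mOsm/kg

7.4 mOsm/kg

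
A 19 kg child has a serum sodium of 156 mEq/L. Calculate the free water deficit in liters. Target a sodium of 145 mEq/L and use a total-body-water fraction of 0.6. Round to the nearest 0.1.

TBW = 0.6 · 19 = 11.4 L
Free water deficit = TBW · (Na/145 − 1)
= 11.4 · (156/145 − 1)
= 11.4 · 0.0759
= 0.87 L

0.9 L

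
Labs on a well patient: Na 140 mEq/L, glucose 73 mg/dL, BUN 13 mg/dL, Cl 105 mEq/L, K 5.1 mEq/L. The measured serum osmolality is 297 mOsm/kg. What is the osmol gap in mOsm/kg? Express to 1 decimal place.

8.3 mOsm/kg

Calculated osmolality = 2·Na + glucose/18 + BUN/2.8
= 2·140 + 73/18 + 13/2.8
= 280 + 4.06 + 4.64
= 288.7 mOsm/kg ≈ 288.7 mOsm/kg
Osmolar gap = measured − calculated = 297 − 288.7 = 8.3 mOsm/kg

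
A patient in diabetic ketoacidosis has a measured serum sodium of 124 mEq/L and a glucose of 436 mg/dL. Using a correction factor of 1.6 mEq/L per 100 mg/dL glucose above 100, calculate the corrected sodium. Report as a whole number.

Corrected Na = measured Na + 1.6 · (glucose − 100)/100
= 124 + 1.6 · (436 − 100)/100
= 124 + 5.4
= 129.4 mEq/L

129 mEq/L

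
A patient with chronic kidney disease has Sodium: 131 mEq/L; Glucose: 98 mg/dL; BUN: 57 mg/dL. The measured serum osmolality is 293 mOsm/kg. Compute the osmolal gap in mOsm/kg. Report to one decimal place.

Calculated osmolality = 2·Na + glucose/18 + BUN/2.8
= 2·131 + 98/18 + 57/2.8
= 262 + 5.44 + 20.36
= 287.8 mOsm/kg ≈ 287.8 mOsm/kg
Osmolar gap = measured − calculated = 293 − 287.8 = 5.2 mOsm/kg

5.2 mOsm/kg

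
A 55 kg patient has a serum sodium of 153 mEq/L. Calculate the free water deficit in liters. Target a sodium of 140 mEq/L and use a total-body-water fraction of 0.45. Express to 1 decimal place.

TBW = 0.45 · 55 = 24.75 L
Free water deficit = TBW · (Na/140 − 1)
= 24.75 · (153/140 − 1)
= 24.75 · 0.0929
= 2.3 L

2.3 L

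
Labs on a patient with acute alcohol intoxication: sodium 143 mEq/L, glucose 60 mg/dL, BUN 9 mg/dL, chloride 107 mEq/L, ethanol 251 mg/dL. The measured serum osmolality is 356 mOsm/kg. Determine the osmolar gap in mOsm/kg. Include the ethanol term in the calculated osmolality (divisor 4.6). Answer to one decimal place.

8.9 mOsm/kg

Calculated osmolality = 2·Na + glucose/18 + BUN/2.8 + ethanol/4.6
= 2·143 + 60/18 + 9/2.8 + 251/4.6
= 286 + 3.33 + 3.21 + 54.57
= 347.11 mOsm/kg ≈ 347.1 mOsm/kg
Osmolar gap = measured − calculated = 356 − 347.1 = 8.9 mOsm/kg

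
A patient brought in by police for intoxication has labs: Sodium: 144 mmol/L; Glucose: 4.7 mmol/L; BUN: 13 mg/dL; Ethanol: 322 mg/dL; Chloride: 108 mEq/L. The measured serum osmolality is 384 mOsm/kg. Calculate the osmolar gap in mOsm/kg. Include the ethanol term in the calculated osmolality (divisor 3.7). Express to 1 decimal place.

-0.4 mOsm/kg

Calculated osmolality = 2·Na + glucose + BUN/2.8 + ethanol/3.7
= 2·144 + 4.7 + 13/2.8 + 322/3.7
= 288 + 4.70 + 4.64 + 87.03
= 384.37 mOsm/kg ≈ 384.4 mOsm/kg
Osmolar gap = measured − calculated = 384 − 384.4 = -0.4 mOsm/kg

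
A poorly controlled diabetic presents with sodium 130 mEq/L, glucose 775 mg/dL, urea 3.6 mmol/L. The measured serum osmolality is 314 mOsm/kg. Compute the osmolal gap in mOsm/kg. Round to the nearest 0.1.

7.3 mOsm/kg

Calculated osmolality = 2·Na + glucose/18 + urea
= 2·130 + 775/18 + 3.6
= 260 + 43.06 + 3.60
= 306.66 mOsm/kg ≈ 306.7 mOsm/kg
Osmolar gap = measured − calculated = 314 − 306.7 = 7.3 mOsm/kg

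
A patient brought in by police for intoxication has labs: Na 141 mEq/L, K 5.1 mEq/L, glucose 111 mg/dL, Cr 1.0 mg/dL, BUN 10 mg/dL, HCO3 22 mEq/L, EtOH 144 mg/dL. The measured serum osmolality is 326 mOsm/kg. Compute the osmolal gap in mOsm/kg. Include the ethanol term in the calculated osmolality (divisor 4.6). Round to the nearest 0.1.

3.0 mOsm/kg

Calculated osmolality = 2·Na + glucose/18 + BUN/2.8 + ethanol/4.6
= 2·141 + 111/18 + 10/2.8 + 144/4.6
= 282 + 6.17 + 3.57 + 31.30
= 323.04 mOsm/kg ≈ 323.0 mOsm/kg
Osmolar gap = measured − calculated = 326 − 323.0 = 3.0 mOsm/kg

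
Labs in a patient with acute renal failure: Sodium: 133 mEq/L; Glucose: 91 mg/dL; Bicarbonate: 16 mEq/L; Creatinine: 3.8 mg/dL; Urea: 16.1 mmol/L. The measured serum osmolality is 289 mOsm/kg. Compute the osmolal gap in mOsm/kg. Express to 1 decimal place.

1.8 mOsm/kg

Calculated osmolality = 2·Na + glucose/18 + urea
= 2·133 + 91/18 + 16.1
= 266 + 5.06 + 16.10
= 287.16 mOsm/kg ≈ 287.2 mOsm/kg
Osmolar gap = measured − calculated = 289 − 287.2 = 1.8 mOsm/kg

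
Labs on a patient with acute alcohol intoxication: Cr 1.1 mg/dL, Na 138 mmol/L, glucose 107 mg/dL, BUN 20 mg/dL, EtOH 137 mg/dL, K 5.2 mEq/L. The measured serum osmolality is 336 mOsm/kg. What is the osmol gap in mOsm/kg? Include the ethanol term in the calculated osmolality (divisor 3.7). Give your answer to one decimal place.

Calculated osmolality = 2·Na + glucose/18 + BUN/2.8 + ethanol/3.7
= 2·138 + 107/18 + 20/2.8 + 137/3.7
= 276 + 5.94 + 7.14 + 37.03
= 326.11 mOsm/kg ≈ 326.1 mOsm/kg
Osmolar gap = measured − calculated = 336 − 326.1 = 9.9 mOsm/kg

9.9 mOsm/kg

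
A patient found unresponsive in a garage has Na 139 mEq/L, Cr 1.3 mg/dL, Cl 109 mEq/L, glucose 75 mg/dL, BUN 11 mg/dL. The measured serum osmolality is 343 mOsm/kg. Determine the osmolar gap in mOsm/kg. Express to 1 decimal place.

56.9 mOsm/kg

Calculated osmolality = 2·Na + glucose/18 + BUN/2.8
= 2·139 + 75/18 + 11/2.8
= 278 + 4.17 + 3.93
= 286.1 mOsm/kg ≈ 286.1 mOsm/kg
Osmolar gap = measured − calculated = 343 − 286.1 = 56.9 mOsm/kg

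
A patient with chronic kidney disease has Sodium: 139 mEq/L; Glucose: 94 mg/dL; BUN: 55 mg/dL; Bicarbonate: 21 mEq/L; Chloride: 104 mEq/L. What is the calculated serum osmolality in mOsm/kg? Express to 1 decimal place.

Calculated osmolality = 2·Na + glucose/18 + BUN/2.8
= 2·139 + 94/18 + 55/2.8
= 278 + 5.22 + 19.64
= 302.86 mOsm/kg

302.9 mOsm/kg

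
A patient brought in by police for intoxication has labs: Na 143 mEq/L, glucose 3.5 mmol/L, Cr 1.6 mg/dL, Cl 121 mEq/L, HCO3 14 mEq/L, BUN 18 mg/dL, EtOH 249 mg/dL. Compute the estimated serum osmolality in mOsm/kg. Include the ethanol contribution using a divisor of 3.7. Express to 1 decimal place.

363.2 mOsm/kg

Calculated osmolality = 2·Na + glucose + BUN/2.8 + ethanol/3.7
= 2·143 + 3.5 + 18/2.8 + 249/3.7
= 286 + 3.50 + 6.43 + 67.30
= 363.23 mOsm/kg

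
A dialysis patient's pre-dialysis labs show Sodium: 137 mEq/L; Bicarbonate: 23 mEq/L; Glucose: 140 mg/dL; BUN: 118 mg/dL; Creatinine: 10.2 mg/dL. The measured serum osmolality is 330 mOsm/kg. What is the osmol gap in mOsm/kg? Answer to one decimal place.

Calculated osmolality = 2·Na + glucose/18 + BUN/2.8
= 2·137 + 140/18 + 118/2.8
= 274 + 7.78 + 42.14
= 323.92 mOsm/kg ≈ 323.9 mOsm/kg
Osmolar gap = measured − calculated = 330 − 323.9 = 6.1 mOsm/kg

6.1 mOsm/kg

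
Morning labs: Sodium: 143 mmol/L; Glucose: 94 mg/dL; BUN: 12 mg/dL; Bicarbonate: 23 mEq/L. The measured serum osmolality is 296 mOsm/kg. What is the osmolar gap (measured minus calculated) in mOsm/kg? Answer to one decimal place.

Calculated osmolality = 2·Na + glucose/18 + BUN/2.8
= 2·143 + 94/18 + 12/2.8
= 286 + 5.22 + 4.29
= 295.51 mOsm/kg ≈ 295.5 mOsm/kg
Osmolar gap = measured − calculated = 296 − 295.5 = 0.5 mOsm/kg

0.5 mOsm/kg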